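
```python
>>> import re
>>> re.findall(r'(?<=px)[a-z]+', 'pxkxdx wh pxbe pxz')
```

Lookahead/lookbehind check context without consuming it, so the matched span excludes the asserted characters.
With no groups in the pattern, `findall` gives back each whole match — 3 here.

['kxdx', 'be', 'z']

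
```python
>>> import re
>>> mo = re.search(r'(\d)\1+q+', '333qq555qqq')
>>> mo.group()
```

'333qq'

After group 1 captures some text, `\1` only succeeds where that same text appears again.
The match spans [0:5] → '333qq'.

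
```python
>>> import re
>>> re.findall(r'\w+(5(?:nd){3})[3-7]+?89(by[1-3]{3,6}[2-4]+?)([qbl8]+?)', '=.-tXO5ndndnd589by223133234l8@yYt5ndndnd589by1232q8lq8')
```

[('5ndndnd', 'by223133234', 'l'), ('5ndndnd', 'by1232', 'q')]

The pattern matches one or more of a word character; then a literal '5', then the literal 'nd' repeated 3 times (captured); then one or more of a character in [3-7] (lazy), then the literal '89'; then the literal 'by', then 3 to 6 of a character in [1-3], then one or more of a character in [2-4] (lazy) (captured); then one or more of one of [qbl8] (lazy) (captured).
With the lazy modifier that quantifier settles for the fewest repetitions that let the rest of the pattern succeed (the atoms after it are unaffected and can still be greedy).
Matches: at [3:28] match 'tXO5ndndnd589by223133234l', groups = ('5ndndnd', 'by223133234', 'l'); at [30:50] match 'yYt5ndndnd589by1232q', groups = ('5ndndnd', 'by1232', 'q').
Multiple groups make `findall` return tuples — one 3-tuple for each match.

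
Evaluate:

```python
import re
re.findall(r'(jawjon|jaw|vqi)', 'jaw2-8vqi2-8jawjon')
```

Branches in `(...|...)` are attempted left-to-right; the first branch that allows the whole pattern to succeed is taken.
Walking the string: at [0:3] match 'jaw', group 1 = 'jaw'; at [6:9] match 'vqi', group 1 = 'vqi'; at [12:18] match 'jawjon', group 1 = 'jawjon'.
One capturing group, so `findall` returns just the captured substring from each match — 3 in all.

['jaw', 'vqi', 'jawjon']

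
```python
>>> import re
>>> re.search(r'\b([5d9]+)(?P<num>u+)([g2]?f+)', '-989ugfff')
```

This matches a word boundary (`\b`, zero-width); then one or more of one of [5d9] (captured); then one or more of a literal 'u' (captured as 'num'); then optionally one of [g2], then one or more of a literal 'f' (captured).
`re.search` tries every starting position until one works.
Here no position works, so the call returns None.

None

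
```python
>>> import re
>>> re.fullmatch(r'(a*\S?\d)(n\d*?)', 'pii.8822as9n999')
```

None

This matches zero or more of a literal 'a', then optionally a non-whitespace character, then a digit (captured); then a literal 'n', then zero or more of a digit (lazy) (captured).
For `fullmatch`, every character of the input must be accounted for by the pattern.
Here the pattern can't cover the whole string, so the call returns None.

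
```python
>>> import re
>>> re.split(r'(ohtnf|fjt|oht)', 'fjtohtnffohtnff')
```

['', 'fjt', '', 'ohtnf', 'f', 'ohtnf', 'f']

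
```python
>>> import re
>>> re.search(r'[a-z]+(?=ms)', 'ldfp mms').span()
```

(5, 6)

Because the assertion is zero-width, the text it checks is not consumed and won't appear in the result.
Unlike `match`, `search` isn't anchored — it looks for the pattern anywhere in the string.
The match spans [5:6] → 'm'.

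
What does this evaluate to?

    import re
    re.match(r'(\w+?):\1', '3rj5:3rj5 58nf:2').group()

`\1` has to match the exact text group 1 already captured.
`re.match` only tries the pattern at the start of the string.
The match spans [0:9] → '3rj5:3rj5'.
Captured: group 1 = '3rj5'.

'3rj5:3rj5'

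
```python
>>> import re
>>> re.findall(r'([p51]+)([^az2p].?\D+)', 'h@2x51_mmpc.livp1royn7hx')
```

[('51', '_mmpc.livp'), ('1', 'royn')]

Pattern: one or more of one of [p51] (captured); then any character except [az2p], then optionally any character, then one or more of a non-digit (captured).
Walking the string: at [4:16] match '51_mmpc.livp', groups = ('51', '_mmpc.livp'); at [16:21] match '1royn', groups = ('1', 'royn').
Multiple groups make `findall` return tuples — one 2-tuple for each match.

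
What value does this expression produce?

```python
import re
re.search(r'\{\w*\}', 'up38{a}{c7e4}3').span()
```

The match spans [4:7] → '{a}'.

(4, 7)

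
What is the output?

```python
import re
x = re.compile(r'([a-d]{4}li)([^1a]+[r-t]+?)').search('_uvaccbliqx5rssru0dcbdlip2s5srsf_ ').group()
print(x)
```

accbliqx5rssru0dcbdlip2s5srs

Pattern: exactly 4 of a character in [a-d], then the literal 'li' (captured); then one or more of any character except [1a], then one or more of a character in [r-t] (lazy) (captured).
The match spans [3:31] → 'accbliqx5rssru0dcbdlip2s5srs'.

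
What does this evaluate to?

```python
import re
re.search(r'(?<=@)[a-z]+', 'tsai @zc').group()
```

'zc'

Because the assertion is zero-width, the text it checks is not consumed and won't appear in the result.
The match spans [6:8] → 'zc'.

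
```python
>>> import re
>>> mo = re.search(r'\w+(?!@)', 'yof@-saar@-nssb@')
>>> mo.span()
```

(0, 2)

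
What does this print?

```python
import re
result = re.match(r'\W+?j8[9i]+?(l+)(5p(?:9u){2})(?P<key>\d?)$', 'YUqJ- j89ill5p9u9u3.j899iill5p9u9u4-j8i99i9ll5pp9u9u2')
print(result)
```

None

Pattern: one or more of a non-word character (lazy), then the literal 'j8', then one or more of one of [9i] (lazy); then one or more of a literal 'l' (captured); then the literal '5p', then the literal '9u' repeated 2 times (captured); then optionally a digit (captured as 'key'); then anchored at the end.
With `match`, the pattern is implicitly anchored at the beginning.
Here the string doesn't start with a match, so the call returns None.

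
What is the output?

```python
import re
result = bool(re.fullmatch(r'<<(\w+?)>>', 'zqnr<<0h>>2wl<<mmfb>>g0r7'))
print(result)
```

False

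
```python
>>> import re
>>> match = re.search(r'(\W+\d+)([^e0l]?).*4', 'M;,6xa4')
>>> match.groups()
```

This matches one or more of a non-word character, then one or more of a digit (captured); then optionally any character except [e0l] (captured); then zero or more of any character, then the literal '4'.
`re.search` scans for the first position where the pattern succeeds.
The match spans [1:7] → ';,6xa4'.
Captured: group 1 = ';,6', group 2 = 'x'.

(';,6', 'x')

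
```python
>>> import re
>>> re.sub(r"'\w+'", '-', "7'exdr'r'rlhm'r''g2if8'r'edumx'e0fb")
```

Matches: at [1:7] → "'exdr'"; at [8:14] → "'rlhm'"; at [16:23] → "'g2if8'"; at [24:31] → "'edumx'".
Every occurrence is swapped for '-'.

"7-r-r'-r-e0fb"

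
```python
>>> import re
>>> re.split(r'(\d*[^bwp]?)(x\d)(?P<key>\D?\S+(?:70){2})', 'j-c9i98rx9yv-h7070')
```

Pattern: zero or more of a digit, then optionally any character except [bwp] (captured); then a literal 'x', then a digit (captured); then optionally a non-digit, then one or more of a non-whitespace character, then the literal '70' repeated 2 times (captured as 'key').
Because the pattern has a capturing group, `split` also inserts each captured text between the pieces.

['j-c9i', '98r', 'x9', 'yv-h7070', '']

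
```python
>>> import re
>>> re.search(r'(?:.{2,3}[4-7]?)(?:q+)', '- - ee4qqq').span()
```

Pattern: 2 to 3 of any character, then optionally a character in [4-7] (non-capturing group); then one or more of a literal 'q' (non-capturing group).
`search` walks the string left to right and returns the first match it finds.
The match spans [3:10] → ' ee4qqq'.

(3, 10)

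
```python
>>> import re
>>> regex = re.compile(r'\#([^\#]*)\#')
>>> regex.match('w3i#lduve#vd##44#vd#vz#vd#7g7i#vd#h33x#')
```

None

`re.match` won't scan ahead — the pattern has to work from the very first character.
Here the pattern fails at index 0, so the call returns None.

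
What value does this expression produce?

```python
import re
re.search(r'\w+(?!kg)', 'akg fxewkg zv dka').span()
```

(0, 3)

A negative assertion filters positions out without eating any characters.
The match spans [0:3] → 'akg'.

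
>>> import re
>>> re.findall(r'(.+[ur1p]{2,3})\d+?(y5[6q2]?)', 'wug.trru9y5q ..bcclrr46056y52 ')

Pattern: one or more of any character, then 2 to 3 of one of [ur1p] (captured); then one or more of a digit (lazy); then the literal 'y5', then optionally one of [6q2] (captured).
Scanning left to right: at [0:29] match 'wug.trru9y5q ..bcclrr46056y52', groups = ('wug.trru9y5q ..bcclrr', 'y52').
Multiple groups make `findall` return tuples — one 2-tuple for the one match.

[('wug.trru9y5q ..bcclrr', 'y52')]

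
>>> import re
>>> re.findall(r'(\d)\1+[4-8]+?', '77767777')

['7', '7']

`\1` has to match the exact text group 1 already captured.
Because there's exactly one group, `findall` drops the full match and keeps group 1 from each hit.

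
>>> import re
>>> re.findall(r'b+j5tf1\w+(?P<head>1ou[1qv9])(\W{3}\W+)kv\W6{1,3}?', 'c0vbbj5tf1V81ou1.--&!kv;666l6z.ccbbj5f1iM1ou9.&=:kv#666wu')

The pattern matches one or more of a literal 'b'; then the literal 'j5t', then the literal 'f1', then one or more of a word character; then the literal '1ou', then one of [1qv9] (captured as 'head'); then exactly 3 of a non-word character, then one or more of a non-word character (captured); then the literal 'kv', then a non-word character, then 1 to 3 of the literal '6' (lazy).
Matches: at [3:25] match 'bbj5tf1V81ou1.--&!kv;6', groups = ('1ou1', '.--&!').
With 2 capturing groups, `findall` returns a 2-tuple per match.

[('1ou1', '.--&!')]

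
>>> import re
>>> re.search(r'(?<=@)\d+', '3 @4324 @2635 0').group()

'4324'

Because the assertion is zero-width, the text it checks is not consumed and won't appear in the result.
Unlike `match`, `search` isn't anchored — it looks for the pattern anywhere in the string.
The match spans [3:7] → '4324'.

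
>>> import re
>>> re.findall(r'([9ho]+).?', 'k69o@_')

['9o']

Pattern: one or more of one of [9ho] (captured); then optionally any character.
Walking the string: at [2:5] match '9o@', group 1 = '9o'.
With a single group, `findall` returns only what that group captured — 1 item.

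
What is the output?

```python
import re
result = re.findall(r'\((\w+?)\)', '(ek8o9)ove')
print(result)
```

['ek8o9']

Matches: at [0:7] match '(ek8o9)', group 1 = 'ek8o9'.
One capturing group, so `findall` returns just the captured substring from the one match — 1 in all.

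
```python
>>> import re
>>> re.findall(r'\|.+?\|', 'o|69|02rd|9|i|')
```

['|69|', '|9|']

A `+?`/`*?`/`{m,n}?` starts at its minimum and grows only as far as needed for what follows to match.
Scanning left to right: at [1:5] → '|69|'; at [9:12] → '|9|'.
Since nothing is captured, `findall` lists the 2 matched substrings directly.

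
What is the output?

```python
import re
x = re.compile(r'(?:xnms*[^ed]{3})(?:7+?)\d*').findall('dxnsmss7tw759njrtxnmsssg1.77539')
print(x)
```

The pattern matches the literal 'xnm', then zero or more of a literal 's', then exactly 3 of any character except [ed] (non-capturing group); then one or more of a literal '7' (lazy) (non-capturing group); then zero or more of a digit.
Walking the string: at [17:31] → 'xnmsssg1.77539'.
No capturing groups, so `findall` returns the 1 full match string.

['xnmsssg1.77539']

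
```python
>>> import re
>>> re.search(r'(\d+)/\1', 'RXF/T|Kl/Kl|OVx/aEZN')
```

None

After group 1 captures some text, `\1` only succeeds where that same text appears again.
`re.search` scans for the first position where the pattern succeeds.
Here the pattern never matches, so the call returns None.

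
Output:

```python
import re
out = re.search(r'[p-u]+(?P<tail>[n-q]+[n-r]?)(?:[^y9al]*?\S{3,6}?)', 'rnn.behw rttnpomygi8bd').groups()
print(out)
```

('nn',)

The match spans [0:6] → 'rnn.be'.
Captured: group 1 = 'nn'.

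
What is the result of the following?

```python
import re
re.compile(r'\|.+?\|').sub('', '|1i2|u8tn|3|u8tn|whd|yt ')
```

'u8tnu8tnyt '

The `?` after the quantifier makes it lazy — it takes as little as possible before letting the rest of the pattern try.
Every occurrence is swapped for ''.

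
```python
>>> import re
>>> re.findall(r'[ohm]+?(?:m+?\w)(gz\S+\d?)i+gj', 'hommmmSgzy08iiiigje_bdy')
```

['gzy08iii']

The pattern matches one or more of one of [ohm] (lazy); then one or more of a literal 'm' (lazy), then a word character (non-capturing group); then the literal 'gz', then one or more of a non-whitespace character, then optionally a digit (captured); then one or more of a literal 'i', then the literal 'gj'.
Because there's exactly one group, `findall` drops the full match and keeps group 1 from the one hit.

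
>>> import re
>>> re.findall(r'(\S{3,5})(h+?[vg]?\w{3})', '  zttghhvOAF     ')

[('zttgh', 'hvOAF')]

The pattern matches 3 to 5 of a non-whitespace character (captured); then one or more of a literal 'h' (lazy), then optionally one of [vg], then exactly 3 of a word character (captured).
Scanning left to right: at [2:12] match 'zttghhvOAF', groups = ('zttgh', 'hvOAF').
2 groups means the one result is a tuple of 2 captured strings — 1 here.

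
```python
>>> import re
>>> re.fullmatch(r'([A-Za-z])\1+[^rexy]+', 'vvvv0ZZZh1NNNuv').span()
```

A backreference is literal: `\1` must see the identical characters the first group matched.
For `fullmatch`, every character of the input must be accounted for by the pattern.
The match spans [0:15] → 'vvvv0ZZZh1NNNuv'.
Captured: group 1 = 'v'.

(0, 15)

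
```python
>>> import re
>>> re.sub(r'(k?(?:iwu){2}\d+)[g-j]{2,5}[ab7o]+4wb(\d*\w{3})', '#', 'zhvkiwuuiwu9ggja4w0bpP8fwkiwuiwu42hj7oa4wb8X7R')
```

'zhvkiwuuiwu9ggja4w0bpP8fw#'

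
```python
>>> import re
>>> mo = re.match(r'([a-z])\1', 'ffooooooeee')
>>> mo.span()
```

(0, 2)

`re.match` only tries the pattern at the start of the string.
The match spans [0:2] → 'ff'.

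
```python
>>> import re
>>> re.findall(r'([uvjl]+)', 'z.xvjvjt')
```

Pattern: one or more of one of [uvjl] (captured).
Scanning left to right: at [3:7] match 'vjvj', group 1 = 'vjvj'.
`findall` collects group 1 from the one match (1 total).

['vjvj']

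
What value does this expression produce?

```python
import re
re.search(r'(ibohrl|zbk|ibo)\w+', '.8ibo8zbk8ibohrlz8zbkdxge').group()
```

'ibo8zbk8ibohrlz8zbkdxge'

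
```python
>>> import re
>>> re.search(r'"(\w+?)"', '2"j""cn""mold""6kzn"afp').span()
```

(1, 4)

`re.search` scans for the first position where the pattern succeeds.
The match spans [1:4] → '"j"'.
Captured: group 1 = 'j'.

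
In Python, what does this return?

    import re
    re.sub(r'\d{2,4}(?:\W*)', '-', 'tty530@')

The pattern matches 2 to 4 of a digit; then zero or more of a non-word character (non-capturing group).
Matches: at [3:7] → '530@'.
Every occurrence is swapped for '-'.

'tty-'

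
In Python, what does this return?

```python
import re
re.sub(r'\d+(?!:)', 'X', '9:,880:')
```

The negative lookaround is zero-width — it rules out positions where the adjacent text would match, without consuming anything.
Matches: at [3:5] → '88'.
Each match is replaced by 'X'.

'9:,X0:'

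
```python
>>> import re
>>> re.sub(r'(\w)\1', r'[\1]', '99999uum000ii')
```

'[9][9]9[u]m[0]0[i]'

The backreference `\1` re-matches whatever the first group consumed, character for character.
Matches: at [0:2] → '99'; at [2:4] → '99'; at [5:7] → 'uu'; at [8:10] → '00'; at [11:13] → 'ii'.
The replacement refers to a captured group, so each match is rewritten using its own captured text.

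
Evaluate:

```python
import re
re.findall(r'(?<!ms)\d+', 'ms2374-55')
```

A negative assertion filters positions out without eating any characters.
Walking the string: at [3:6] → '374'; at [7:9] → '55'.
No capturing groups, so `findall` returns the 2 full match strings.

['374', '55']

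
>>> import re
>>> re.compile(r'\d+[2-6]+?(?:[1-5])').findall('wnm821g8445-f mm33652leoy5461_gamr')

['821', '8445', '33652', '5461']

The pattern matches one or more of a digit; then one or more of a character in [2-6] (lazy); then a character in [1-5] (non-capturing group).
Walking the string: at [3:6] → '821'; at [7:11] → '8445'; at [16:21] → '33652'; at [25:29] → '5461'.
No capturing groups, so `findall` returns the 4 full match strings.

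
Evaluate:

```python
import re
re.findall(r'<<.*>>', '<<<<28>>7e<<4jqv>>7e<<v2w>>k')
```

['<<<<28>>7e<<4jqv>>7e<<v2w>>']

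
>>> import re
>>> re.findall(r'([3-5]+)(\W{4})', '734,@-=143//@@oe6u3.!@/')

[('34', ',@-='), ('43', '//@@'), ('3', '.!@/')]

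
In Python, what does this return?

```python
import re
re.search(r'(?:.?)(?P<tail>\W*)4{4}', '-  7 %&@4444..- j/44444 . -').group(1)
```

Pattern: optionally any character (non-capturing group); then zero or more of a non-word character (captured as 'tail'); then exactly 4 of a literal '4'.
`search` walks the string left to right and returns the first match it finds.
The match spans [3:12] → '7 %&@4444'.
Captured: group 1 = ' %&@'.

' %&@'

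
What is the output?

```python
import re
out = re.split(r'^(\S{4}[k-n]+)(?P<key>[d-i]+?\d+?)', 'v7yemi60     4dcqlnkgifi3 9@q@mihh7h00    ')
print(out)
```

['', 'v7yem', 'i6', '0     4dcqlnkgifi3 9@q@mihh7h00    ']

The pattern matches anchored at the start of the string; then exactly 4 of a non-whitespace character, then one or more of a character in [k-n] (captured); then one or more of a character in [d-i] (lazy), then one or more of a digit (lazy) (captured as 'key').
Matches to split on: at [0:7] → 'v7yemi6'.
`re.split` interleaves the captured-group text with the surrounding fragments.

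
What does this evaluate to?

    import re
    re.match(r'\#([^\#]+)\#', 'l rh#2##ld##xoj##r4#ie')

None

With `match`, the pattern is implicitly anchored at the beginning.
Here the pattern fails at index 0, so the call returns None.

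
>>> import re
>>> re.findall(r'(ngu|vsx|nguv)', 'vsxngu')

['vsx', 'ngu']

`findall` collects group 1 from each match (2 total).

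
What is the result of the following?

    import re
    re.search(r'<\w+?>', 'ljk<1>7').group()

'<1>'

`re.search` tries every starting position until one works.
The match spans [3:6] → '<1>'.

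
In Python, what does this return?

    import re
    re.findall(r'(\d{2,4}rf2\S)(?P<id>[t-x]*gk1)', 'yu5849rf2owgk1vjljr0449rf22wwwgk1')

[('5849rf2o', 'wgk1'), ('0449rf22', 'wwwgk1')]

The pattern matches 2 to 4 of a digit, then the literal 'rf2', then a non-whitespace character (captured); then zero or more of a character in [t-x], then the literal 'gk1' (captured as 'id').
Scanning left to right: at [2:14] match '5849rf2owgk1', groups = ('5849rf2o', 'wgk1'); at [19:33] match '0449rf22wwwgk1', groups = ('0449rf22', 'wwwgk1').
Multiple groups make `findall` return tuples — one 2-tuple for each match.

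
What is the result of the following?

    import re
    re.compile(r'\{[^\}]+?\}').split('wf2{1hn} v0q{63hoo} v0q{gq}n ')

Matches to split on: at [3:8] → '{1hn}'; at [12:19] → '{63hoo}'; at [23:27] → '{gq}'.
`split` removes every match and returns the 4 fragments in between.

['wf2', ' v0q', ' v0q', 'n ']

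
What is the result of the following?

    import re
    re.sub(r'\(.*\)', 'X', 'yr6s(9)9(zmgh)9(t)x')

Matches: at [4:18] → '(9)9(zmgh)9(t)'.
Every occurrence is swapped for 'X'.

'yr6sXx'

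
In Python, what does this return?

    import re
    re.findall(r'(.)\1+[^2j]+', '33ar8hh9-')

['3']

After group 1 captures some text, `\1` only succeeds where that same text appears again.
Because there's exactly one group, `findall` drops the full match and keeps group 1 from the one hit.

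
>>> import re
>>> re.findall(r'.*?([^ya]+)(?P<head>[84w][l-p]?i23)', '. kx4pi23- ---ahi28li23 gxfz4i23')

[('. kx', '4pi23'), ('hi28li23 gxfz', '4i23')]

This matches zero or more of any character (lazy); then one or more of any character except [ya] (captured); then one of [84w], then optionally a character in [l-p], then the literal 'i23' (captured as 'head').
A non-greedy quantifier consumes as few characters as it can — just enough that the remainder of the pattern still matches from where it stops; whatever follows it matches normally.
Matches: at [0:9] match '. kx4pi23', groups = ('. kx', '4pi23'); at [9:32] match '- ---ahi28li23 gxfz4i23', groups = ('hi28li23 gxfz', '4i23').
With 2 capturing groups, `findall` returns a 2-tuple per match.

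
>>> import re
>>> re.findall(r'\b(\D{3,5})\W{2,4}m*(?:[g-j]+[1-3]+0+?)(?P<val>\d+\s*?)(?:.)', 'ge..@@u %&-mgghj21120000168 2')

[('..@@u', '000168')]

This matches a word boundary (`\b`, zero-width); then 3 to 5 of a non-digit (captured); then 2 to 4 of a non-word character, then zero or more of the literal 'm'; then one or more of a character in [g-j], then one or more of a character in [1-3], then one or more of the literal '0' (lazy) (non-capturing group); then one or more of a digit, then zero or more of whitespace (lazy) (captured as 'val'); then any character (non-capturing group).
A non-greedy quantifier consumes as few characters as it can — just enough that the remainder of the pattern still matches from where it stops; whatever follows it matches normally.
Matches: at [2:28] match '..@@u %&-mgghj21120000168 ', groups = ('..@@u', '000168').
With 2 capturing groups, `findall` returns a 2-tuple per match.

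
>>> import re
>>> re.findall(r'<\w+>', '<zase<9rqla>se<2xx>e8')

Walking the string: at [5:12] → '<9rqla>'; at [14:19] → '<2xx>'.
With no groups in the pattern, `findall` gives back each whole match — 2 here.

['<9rqla>', '<2xx>']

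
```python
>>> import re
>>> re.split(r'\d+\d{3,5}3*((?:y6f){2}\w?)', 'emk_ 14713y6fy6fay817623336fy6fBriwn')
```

['emk_ ', 'y6fy6fa', 'y817623336fy6fBriwn']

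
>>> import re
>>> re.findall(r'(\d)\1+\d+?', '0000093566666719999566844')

`\1` has to match the exact text group 1 already captured.
Because there's exactly one group, `findall` drops the full match and keeps group 1 from each hit.

['0', '6', '9', '6']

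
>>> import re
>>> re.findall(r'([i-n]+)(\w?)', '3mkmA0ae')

`findall` packs the 2 group values into a tuple for every match.

[('mkm', 'A')]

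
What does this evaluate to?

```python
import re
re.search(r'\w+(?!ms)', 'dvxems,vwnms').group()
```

'dvxems'

A negative assertion filters positions out without eating any characters.
`search` walks the string left to right and returns the first match it finds.
The match spans [0:6] → 'dvxems'.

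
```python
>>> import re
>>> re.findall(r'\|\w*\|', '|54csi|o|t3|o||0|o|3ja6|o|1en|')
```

['|54csi|', '|t3|', '||', '|o|', '|o|']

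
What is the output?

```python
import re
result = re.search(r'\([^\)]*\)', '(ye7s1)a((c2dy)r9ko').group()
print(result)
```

(ye7s1)

Unlike `match`, `search` isn't anchored — it looks for the pattern anywhere in the string.
The match spans [0:7] → '(ye7s1)'.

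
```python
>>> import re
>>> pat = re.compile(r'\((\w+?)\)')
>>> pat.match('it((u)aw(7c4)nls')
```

None

With `match`, the pattern is implicitly anchored at the beginning.
Here position 0 doesn't satisfy it, so the call returns None.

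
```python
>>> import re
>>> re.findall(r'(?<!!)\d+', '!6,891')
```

['891']

Because the assertion is negative and zero-width, positions next to the forbidden text are skipped.
With no groups in the pattern, `findall` gives back each whole match — 1 here.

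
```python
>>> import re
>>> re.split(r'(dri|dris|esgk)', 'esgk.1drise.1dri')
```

Alternation isn't longest-match — the leftmost alternative that fits at this position is chosen.
Because the pattern has a capturing group, `split` also inserts each captured text between the pieces.

['', 'esgk', '.1', 'dri', 'se.1', 'dri', '']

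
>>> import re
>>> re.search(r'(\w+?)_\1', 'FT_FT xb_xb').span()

(0, 5)

`\1` is not a pattern — it's the concrete string captured by group 1, re-applied verbatim.
The match spans [0:5] → 'FT_FT'.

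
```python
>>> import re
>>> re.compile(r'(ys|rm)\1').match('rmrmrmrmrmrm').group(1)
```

A backreference is literal: `\1` must see the identical characters the first group matched.
`match` is anchored at position 0; if the pattern doesn't fit there, it returns None.
The match spans [0:4] → 'rmrm'.
Captured: group 1 = 'rm'.

'rm'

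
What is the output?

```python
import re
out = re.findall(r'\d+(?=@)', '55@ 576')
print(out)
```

['55']

Because the assertion is zero-width, the text it checks is not consumed and won't appear in the result.
Scanning left to right: at [0:2] → '55'.
Since nothing is captured, `findall` lists the 1 matched substring directly.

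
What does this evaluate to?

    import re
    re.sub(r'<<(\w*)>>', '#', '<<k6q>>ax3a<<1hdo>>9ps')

Matches: at [0:7] → '<<k6q>>'; at [11:19] → '<<1hdo>>'.
Each match is replaced by '#'.

'#ax3a#9ps'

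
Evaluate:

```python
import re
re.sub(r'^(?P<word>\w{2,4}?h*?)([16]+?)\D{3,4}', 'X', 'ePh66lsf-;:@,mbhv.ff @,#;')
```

This matches anchored at the start of the string; then 2 to 4 of a word character (lazy), then zero or more of the literal 'h' (lazy) (captured as 'word'); then one or more of one of [16] (lazy) (captured); then 3 to 4 of a non-digit.
Matches: at [0:9] → 'ePh66lsf-'.
Every occurrence is swapped for 'X'.

'X;:@,mbhv.ff @,#;'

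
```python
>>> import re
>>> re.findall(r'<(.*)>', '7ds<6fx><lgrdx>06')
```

Walking the string: at [3:15] match '<6fx><lgrdx>', group 1 = '6fx><lgrdx'.
With a single group, `findall` returns only what that group captured — 1 item.

['6fx><lgrdx']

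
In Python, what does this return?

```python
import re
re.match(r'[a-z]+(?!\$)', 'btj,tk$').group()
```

'btj'

Because the assertion is negative and zero-width, positions next to the forbidden text are skipped.
`match` is anchored at position 0; if the pattern doesn't fit there, it returns None.
The match spans [0:3] → 'btj'.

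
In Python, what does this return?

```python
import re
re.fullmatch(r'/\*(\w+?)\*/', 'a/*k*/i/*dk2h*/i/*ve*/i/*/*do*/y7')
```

None

`re.fullmatch` is like wrapping the pattern in `^…$` (in single-line mode).
Here there's no way to consume every character, so the call returns None.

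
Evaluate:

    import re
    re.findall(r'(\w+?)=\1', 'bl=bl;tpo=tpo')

['bl', 'tpo']

A backreference is literal: `\1` must see the identical characters the first group matched.
Matches: at [0:5] match 'bl=bl', group 1 = 'bl'; at [6:13] match 'tpo=tpo', group 1 = 'tpo'.
One capturing group, so `findall` returns just the captured substring from each match — 2 in all.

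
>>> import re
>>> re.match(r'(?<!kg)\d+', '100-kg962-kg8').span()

(0, 3)

With `match`, the pattern is implicitly anchored at the beginning.
The match spans [0:3] → '100'.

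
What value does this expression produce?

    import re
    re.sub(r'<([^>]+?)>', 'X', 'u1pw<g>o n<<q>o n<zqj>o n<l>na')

Matches: at [4:7] → '<g>'; at [10:14] → '<<q>'; at [17:22] → '<zqj>'; at [25:28] → '<l>'.
Every occurrence is swapped for 'X'.

'u1pwXo nXo nXo nXna'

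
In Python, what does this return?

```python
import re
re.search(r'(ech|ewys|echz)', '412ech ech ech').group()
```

'ech'

The match spans [3:6] → 'ech'.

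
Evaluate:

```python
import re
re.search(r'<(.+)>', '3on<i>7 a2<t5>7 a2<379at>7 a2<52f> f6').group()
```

'<i>7 a2<t5>7 a2<379at>7 a2<52f>'

`re.search` scans for the first position where the pattern succeeds.
The match spans [3:34] → '<i>7 a2<t5>7 a2<379at>7 a2<52f>'.
Captured: group 1 = 'i>7 a2<t5>7 a2<379at>7 a2<52f'.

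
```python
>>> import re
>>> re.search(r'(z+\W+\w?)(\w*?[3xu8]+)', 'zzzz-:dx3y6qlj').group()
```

This matches one or more of the literal 'z', then one or more of a non-word character, then optionally a word character (captured); then zero or more of a word character (lazy), then one or more of one of [3xu8] (captured).
The match spans [0:9] → 'zzzz-:dx3'.

'zzzz-:dx3'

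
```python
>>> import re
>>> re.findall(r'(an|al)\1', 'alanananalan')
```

['an']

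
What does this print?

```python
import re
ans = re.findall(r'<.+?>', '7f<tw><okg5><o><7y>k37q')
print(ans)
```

['<tw>', '<okg5>', '<o>', '<7y>']

`findall` yields the raw match text (4 of them) because the pattern has no groups.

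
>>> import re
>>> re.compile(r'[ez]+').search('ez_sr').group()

'ez'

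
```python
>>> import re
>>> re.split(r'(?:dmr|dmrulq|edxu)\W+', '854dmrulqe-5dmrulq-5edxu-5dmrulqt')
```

Matches to split on: at [12:19] → 'dmrulq-'; at [20:25] → 'edxu-'.
Each match becomes a cut point; 3 segments remain.

['854dmrulqe-5', '5', '5dmrulqt']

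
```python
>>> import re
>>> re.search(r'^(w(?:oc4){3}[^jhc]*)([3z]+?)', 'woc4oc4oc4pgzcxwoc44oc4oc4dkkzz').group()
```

'woc4oc4oc4pgz'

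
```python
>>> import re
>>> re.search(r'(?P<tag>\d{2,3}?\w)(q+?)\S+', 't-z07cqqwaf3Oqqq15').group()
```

'07cqqwaf3Oqqq15'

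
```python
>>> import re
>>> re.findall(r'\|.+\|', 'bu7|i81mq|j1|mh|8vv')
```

['|i81mq|j1|mh|']

With no groups in the pattern, `findall` gives back each whole match — 1 here.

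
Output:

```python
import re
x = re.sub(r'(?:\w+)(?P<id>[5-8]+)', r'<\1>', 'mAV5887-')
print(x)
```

<7>-

This matches one or more of a word character (non-capturing group); then one or more of a character in [5-8] (captured as 'id').
The replacement refers to a captured group, so each match is rewritten using its own captured text.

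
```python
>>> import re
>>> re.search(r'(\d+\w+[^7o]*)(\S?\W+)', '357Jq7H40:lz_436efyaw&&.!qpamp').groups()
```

('357Jq7H40:lz_436efyaw&&.', '!')

Pattern: one or more of a digit, then one or more of a word character, then zero or more of any character except [7o] (captured); then optionally a non-whitespace character, then one or more of a non-word character (captured).
`search` walks the string left to right and returns the first match it finds.
The match spans [0:25] → '357Jq7H40:lz_436efyaw&&.!'.
Captured: group 1 = '357Jq7H40:lz_436efyaw&&.', group 2 = '!'.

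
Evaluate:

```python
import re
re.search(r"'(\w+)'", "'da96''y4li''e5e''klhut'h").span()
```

(0, 6)

Unlike `match`, `search` isn't anchored — it looks for the pattern anywhere in the string.
The match spans [0:6] → "'da96'".
Captured: group 1 = 'da96'.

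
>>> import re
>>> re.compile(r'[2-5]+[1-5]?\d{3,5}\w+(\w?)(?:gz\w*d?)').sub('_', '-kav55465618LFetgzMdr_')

Pattern: one or more of a character in [2-5], then optionally a character in [1-5], then 3 to 5 of a digit; then one or more of a word character; then optionally a word character (captured); then the literal 'gz', then zero or more of a word character, then optionally a literal 'd' (non-capturing group).
Matches: at [4:22] → '55465618LFetgzMdr_'.
Each match is replaced by '_'.

'-kav_'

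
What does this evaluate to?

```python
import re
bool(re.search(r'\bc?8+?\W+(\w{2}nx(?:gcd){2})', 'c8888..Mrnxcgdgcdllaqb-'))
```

False

Here the pattern never matches, so the call returns None, and `bool(None)` is False.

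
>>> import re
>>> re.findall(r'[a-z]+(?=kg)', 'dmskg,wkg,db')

['dms', 'w']

The `(?=…)`/`(?<=…)` assertion just peeks at neighbouring text; it doesn't advance the match position.
No capturing groups, so `findall` returns the 2 full match strings.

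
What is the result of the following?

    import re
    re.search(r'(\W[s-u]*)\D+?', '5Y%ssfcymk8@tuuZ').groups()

Pattern: a non-word character, then zero or more of a character in [s-u] (captured); then one or more of a non-digit (lazy).
With the lazy modifier that quantifier settles for the fewest repetitions that let the rest of the pattern succeed (the atoms after it are unaffected and can still be greedy).
`re.search` scans for the first position where the pattern succeeds.
The match spans [2:6] → '%ssf'.
Captured: group 1 = '%ss'.

('%ss',)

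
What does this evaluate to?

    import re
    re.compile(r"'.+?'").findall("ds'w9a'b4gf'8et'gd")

A non-greedy quantifier consumes as few characters as it can — just enough that the remainder of the pattern still matches from where it stops; whatever follows it matches normally.
With no groups in the pattern, `findall` gives back each whole match — 2 here.

["'w9a'", "'8et'"]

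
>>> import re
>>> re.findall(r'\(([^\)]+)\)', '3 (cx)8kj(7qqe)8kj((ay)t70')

Because there's exactly one group, `findall` drops the full match and keeps group 1 from each hit.

['cx', '7qqe', '(ay']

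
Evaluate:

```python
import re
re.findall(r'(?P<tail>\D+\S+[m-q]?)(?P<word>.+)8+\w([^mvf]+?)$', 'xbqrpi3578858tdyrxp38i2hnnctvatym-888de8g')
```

This matches one or more of a non-digit, then one or more of a non-whitespace character, then optionally a character in [m-q] (captured as 'tail'); then one or more of any character (captured as 'word'); then one or more of the literal '8', then a word character; then one or more of any character except [mvf] (lazy) (captured); then anchored at the end.
Walking the string: at [0:41] match 'xbqrpi3578858tdyrxp38i2hnnctvatym-888de8g', groups = ('xbqrpi3578858tdyrxp38i2hnnctvatym-8', '8', 'e8g').
Multiple groups make `findall` return tuples — one 3-tuple for the one match.

[('xbqrpi3578858tdyrxp38i2hnnctvatym-8', '8', 'e8g')]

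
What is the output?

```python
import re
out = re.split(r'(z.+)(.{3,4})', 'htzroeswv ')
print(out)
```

Pattern: the literal 'z', then one or more of any character (captured); then 3 to 4 of any character (captured).
Matches to split on: at [2:10] → 'zroeswv '.
The group in the pattern means `split` returns the separators' captures alongside the pieces.

['ht', 'zroes', 'wv ', '']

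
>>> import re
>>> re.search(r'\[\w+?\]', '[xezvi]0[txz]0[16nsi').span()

(0, 7)

The match spans [0:7] → '[xezvi]'.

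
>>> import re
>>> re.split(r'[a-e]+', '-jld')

['-jl', '']

The pattern matches one or more of a character in [a-e].
Splitting on the pattern gives 2 pieces.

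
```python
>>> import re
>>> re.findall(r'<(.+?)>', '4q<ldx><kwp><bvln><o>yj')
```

['ldx', 'kwp', 'bvln', 'o']

Walking the string: at [2:7] match '<ldx>', group 1 = 'ldx'; at [7:12] match '<kwp>', group 1 = 'kwp'; at [12:18] match '<bvln>', group 1 = 'bvln'; at [18:21] match '<o>', group 1 = 'o'.
Because there's exactly one group, `findall` drops the full match and keeps group 1 from each hit.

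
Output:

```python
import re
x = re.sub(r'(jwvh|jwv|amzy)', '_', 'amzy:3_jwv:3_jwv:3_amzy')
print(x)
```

_:3__:3__:3__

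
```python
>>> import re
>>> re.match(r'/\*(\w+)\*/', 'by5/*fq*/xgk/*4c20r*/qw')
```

None

`match` is anchored at position 0; if the pattern doesn't fit there, it returns None.
Here the string doesn't start with a match, so the call returns None.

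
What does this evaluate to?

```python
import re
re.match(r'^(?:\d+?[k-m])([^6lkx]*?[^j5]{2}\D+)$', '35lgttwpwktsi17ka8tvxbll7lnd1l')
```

This matches anchored at the start of the string; then one or more of a digit (lazy), then a character in [k-m] (non-capturing group); then zero or more of any character except [6lkx] (lazy), then exactly 2 of any character except [j5], then one or more of a non-digit (captured); then anchored at the end.
`re.match` only tries the pattern at the start of the string.
Here the pattern fails at index 0, so the call returns None.

None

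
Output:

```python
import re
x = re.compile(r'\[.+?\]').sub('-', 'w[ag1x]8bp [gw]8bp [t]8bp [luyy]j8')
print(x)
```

w-8bp -8bp -8bp -j8

A non-greedy quantifier consumes as few characters as it can — just enough that the remainder of the pattern still matches from where it stops; whatever follows it matches normally.
Every occurrence is swapped for '-'.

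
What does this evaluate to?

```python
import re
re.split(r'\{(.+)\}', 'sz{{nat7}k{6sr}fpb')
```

['sz', '{nat7}k{6sr', 'fpb']

Matches to split on: at [2:15] → '{{nat7}k{6sr}'.
With a capturing group present, the delimiter's captured portion is kept in the result list.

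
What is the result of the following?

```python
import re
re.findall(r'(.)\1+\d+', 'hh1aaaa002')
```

['h', 'a']

After group 1 captures some text, `\1` only succeeds where that same text appears again.
With a single group, `findall` returns only what that group captured — 2 items.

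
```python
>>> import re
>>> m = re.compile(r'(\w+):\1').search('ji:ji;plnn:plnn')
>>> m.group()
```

After group 1 captures some text, `\1` only succeeds where that same text appears again.
The match spans [0:5] → 'ji:ji'.

'ji:ji'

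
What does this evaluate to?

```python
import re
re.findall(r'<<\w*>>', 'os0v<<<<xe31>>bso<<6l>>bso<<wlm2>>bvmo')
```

['<<xe31>>', '<<6l>>', '<<wlm2>>']

Matches: at [6:14] → '<<xe31>>'; at [17:23] → '<<6l>>'; at [26:34] → '<<wlm2>>'.
No capturing groups, so `findall` returns the 3 full match strings.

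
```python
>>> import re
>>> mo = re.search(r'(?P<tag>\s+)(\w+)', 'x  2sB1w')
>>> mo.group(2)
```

'2sB1w'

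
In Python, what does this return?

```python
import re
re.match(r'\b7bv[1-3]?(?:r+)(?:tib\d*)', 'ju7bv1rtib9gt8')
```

`re.match` only tries the pattern at the start of the string.
Here the string doesn't start with a match, so the call returns None.

None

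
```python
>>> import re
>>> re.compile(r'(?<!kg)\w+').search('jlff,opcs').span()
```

(0, 4)

`(?!…)`/`(?<!…)` only lets a position through if the neighbouring text does NOT match; no characters are consumed.
The match spans [0:4] → 'jlff'.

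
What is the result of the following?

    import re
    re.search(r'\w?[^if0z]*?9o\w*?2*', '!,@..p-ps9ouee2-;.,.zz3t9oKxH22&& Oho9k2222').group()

The pattern matches optionally a word character, then zero or more of any character except [if0z] (lazy), then the literal '9o'; then zero or more of a word character (lazy), then zero or more of the literal '2'.
`search` walks the string left to right and returns the first match it finds.
The match spans [0:11] → '!,@..p-ps9o'.

'!,@..p-ps9o'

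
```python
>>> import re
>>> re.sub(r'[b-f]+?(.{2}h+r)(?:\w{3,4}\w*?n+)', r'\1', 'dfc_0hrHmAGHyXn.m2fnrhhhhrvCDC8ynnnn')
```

'_0hr.m2nrhhhhr'

This matches one or more of a character in [b-f] (lazy); then exactly 2 of any character, then one or more of the literal 'h', then the literal 'r' (captured); then 3 to 4 of a word character, then zero or more of a word character (lazy), then one or more of a literal 'n' (non-capturing group).
The replacement refers to a captured group, so each match is rewritten using its own captured text.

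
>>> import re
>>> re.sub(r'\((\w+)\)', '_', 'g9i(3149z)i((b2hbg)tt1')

Every occurrence is swapped for '_'.

'g9i_i(_tt1'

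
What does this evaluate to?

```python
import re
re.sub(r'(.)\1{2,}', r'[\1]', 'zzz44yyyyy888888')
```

'[z]44[y][8]'

The backreference `\1` re-matches whatever the first group consumed, character for character.
Each match is replaced using the text its own group 1 captured.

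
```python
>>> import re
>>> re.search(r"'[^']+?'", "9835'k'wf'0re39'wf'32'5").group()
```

The match spans [4:7] → "'k'".

"'k'"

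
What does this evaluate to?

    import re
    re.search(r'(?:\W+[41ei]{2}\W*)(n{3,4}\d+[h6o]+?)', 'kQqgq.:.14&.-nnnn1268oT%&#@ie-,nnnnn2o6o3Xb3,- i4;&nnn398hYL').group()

'.:.14&.-nnnn1268o'

The pattern matches one or more of a non-word character, then exactly 2 of one of [41ei], then zero or more of a non-word character (non-capturing group); then 3 to 4 of the literal 'n', then one or more of a digit, then one or more of one of [h6o] (lazy) (captured).
`search` walks the string left to right and returns the first match it finds.
The match spans [5:22] → '.:.14&.-nnnn1268o'.
Captured: group 1 = 'nnnn1268o'.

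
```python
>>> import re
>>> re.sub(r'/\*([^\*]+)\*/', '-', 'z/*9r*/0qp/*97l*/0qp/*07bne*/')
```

'z-0qp-0qp-'

Matches: at [1:7] → '/*9r*/'; at [10:17] → '/*97l*/'; at [20:29] → '/*07bne*/'.
`sub` substitutes '-' at each match site.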